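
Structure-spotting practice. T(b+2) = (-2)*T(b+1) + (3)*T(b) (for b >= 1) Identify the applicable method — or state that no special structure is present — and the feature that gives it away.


Verdict: the characteristic-root method — try a geometric ansatz r^b: constant coefficients turn the recurrence into one polynomial equation in r.


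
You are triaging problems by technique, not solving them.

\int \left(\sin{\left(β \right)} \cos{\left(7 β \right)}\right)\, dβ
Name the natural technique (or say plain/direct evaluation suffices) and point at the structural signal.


Best approach: a trigonometric identity — split \sin{\left(β \right)} \cos{\left(7 β \right)} with the angle-addition identities: the resulting sum integrates term by term.


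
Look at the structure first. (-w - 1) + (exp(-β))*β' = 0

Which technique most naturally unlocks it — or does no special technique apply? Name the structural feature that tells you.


Diagnosis: separation of variables — solved for the derivative, the right side splits multiplicatively into a function of each variable alone — divide and integrate each side. One could also solve this as an exact equation; with each coefficient in its own variable, separating is the same work with fewer steps.


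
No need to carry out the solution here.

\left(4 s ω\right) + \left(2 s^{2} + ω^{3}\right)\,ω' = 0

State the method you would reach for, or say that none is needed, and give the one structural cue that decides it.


Diagnosis: the exact-equation method — equality of cross partials is the green light — assemble the potential function term by term.


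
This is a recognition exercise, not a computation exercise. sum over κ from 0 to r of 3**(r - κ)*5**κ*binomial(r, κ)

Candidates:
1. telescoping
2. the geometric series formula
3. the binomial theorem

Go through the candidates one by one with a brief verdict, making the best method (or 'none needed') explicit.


Technique: the binomial theorem — terms weighting binomial(r, κ) against matched powers of 5 and 3 reassemble into (5 + 3)^r by the binomial theorem.
- telescoping — the terms as presented offer no neighboring cancellation — a telescoping rewrite may exist, but the displayed structure does not hand one over.
- the geometric series formula: the term-to-term ratio drifts with the index — the one thing the geometric formula cannot absorb.
- the binomial theorem: a fit — the right tool for this form.


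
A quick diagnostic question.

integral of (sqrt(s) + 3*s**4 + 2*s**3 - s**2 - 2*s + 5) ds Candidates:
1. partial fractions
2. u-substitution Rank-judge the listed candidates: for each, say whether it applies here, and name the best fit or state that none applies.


Verdict: no special technique — every term is a constant multiple of a power of s; term-wise power-rule integration needs no preliminary transformation.
- partial fractions: there is no rational-function structure to decompose.
- u-substitution — no subexpression of the integrand pairs with its own derivative as a factor — individual terms may offer their own substitutions, but any change of variable covering the whole integral would have to be constructed from outside the expression.


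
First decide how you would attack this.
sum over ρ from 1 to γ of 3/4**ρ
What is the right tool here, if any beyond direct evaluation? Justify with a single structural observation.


Technique: the geometric series formula — consecutive terms stand in a fixed index-free ratio — the geometric sum formula closes it.


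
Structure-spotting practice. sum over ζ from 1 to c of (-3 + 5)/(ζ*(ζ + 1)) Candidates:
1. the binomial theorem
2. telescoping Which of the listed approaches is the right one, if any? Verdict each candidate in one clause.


Verdict: telescoping — integer-spaced poles in (-3 + 5)/(ζ*(ζ + 1)) are the telescoping signature in disguise.
- the binomial theorem — no binomial coefficients pair up with complementary powers here.
- telescoping: applicable, and directly so.


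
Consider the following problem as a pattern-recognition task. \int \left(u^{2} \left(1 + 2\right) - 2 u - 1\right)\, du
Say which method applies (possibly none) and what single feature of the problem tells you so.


Verdict: no special technique — the integrand is a sum of constant multiples of powers of u — integrate term by term.


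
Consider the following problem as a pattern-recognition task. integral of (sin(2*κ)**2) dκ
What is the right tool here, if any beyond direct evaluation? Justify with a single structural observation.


Technique: a trigonometric identity — sin(2*κ)**2 is an even power — the power-reduction identity rewrites it into first-degree cosines.


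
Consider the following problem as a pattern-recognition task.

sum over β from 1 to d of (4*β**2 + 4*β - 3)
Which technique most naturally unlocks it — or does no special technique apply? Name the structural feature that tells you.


Diagnosis: no special technique — Faulhaber territory: sum each constant-multiple power of β with its closed-form formula, no trick required.


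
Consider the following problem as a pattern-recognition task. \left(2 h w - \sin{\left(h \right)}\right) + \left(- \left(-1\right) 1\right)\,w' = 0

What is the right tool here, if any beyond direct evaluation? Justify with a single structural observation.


Method: a linear integrating factor — w appears only to the first power with coefficient 2 h — the classic integrating-factor setup.


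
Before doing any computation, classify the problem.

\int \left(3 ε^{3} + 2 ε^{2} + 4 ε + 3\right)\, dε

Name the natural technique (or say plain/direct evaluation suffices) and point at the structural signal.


Method: no special technique — nothing composite, nothing rational, nothing trigonometric — each constant-multiple power of ε integrates by the power rule alone.


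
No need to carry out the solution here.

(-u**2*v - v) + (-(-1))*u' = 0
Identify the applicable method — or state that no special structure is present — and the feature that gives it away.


Verdict: separation of variables — one side of the product carries the independent variable, the other the unknown — the textbook separation shape.


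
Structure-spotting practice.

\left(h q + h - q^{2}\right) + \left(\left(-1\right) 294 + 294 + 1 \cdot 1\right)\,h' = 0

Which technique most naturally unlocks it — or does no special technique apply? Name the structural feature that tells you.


Verdict: a linear integrating factor — linear in the unknown with genuine forcing: multiply through by the exponential of the integrated coefficient and the left side closes into one derivative.


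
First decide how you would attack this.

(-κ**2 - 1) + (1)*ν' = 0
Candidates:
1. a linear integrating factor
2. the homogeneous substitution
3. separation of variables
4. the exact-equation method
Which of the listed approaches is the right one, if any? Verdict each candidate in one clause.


Method: no special technique — the slope is a function of κ alone, so integrate both sides directly.
- a linear integrating factor — with the unknown absent the integrating factor is a formality; direct integration is the working structure.
- the homogeneous substitution: the slope does not depend on the ratio of the variables alone.
- separation of variables: any separation here is vacuous (nothing depends on the unknown); direct integration is the honest label.
- the exact-equation method: the unknown never enters the equation — exactness holds emptily, with nothing for the method to add.


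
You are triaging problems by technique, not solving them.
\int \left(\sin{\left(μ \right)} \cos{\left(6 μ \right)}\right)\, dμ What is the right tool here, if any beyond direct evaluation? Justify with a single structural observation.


Method: a trigonometric identity — two sinusoids at different rates multiply in \sin{\left(μ \right)} \cos{\left(6 μ \right)}; the product-to-sum identity uncouples them.


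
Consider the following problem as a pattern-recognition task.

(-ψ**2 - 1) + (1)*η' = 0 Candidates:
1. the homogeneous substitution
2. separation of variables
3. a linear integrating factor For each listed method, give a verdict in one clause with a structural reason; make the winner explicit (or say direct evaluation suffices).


Technique: no special technique — solved for the derivative, η never appears on the right — this is a direct integration in ψ, not a differential-equations problem at heart.
- the homogeneous substitution: the ratio substitution does not collapse this equation.
- separation of variables: any separation here is vacuous (nothing depends on the unknown); direct integration is the honest label.
- a linear integrating factor: the linear template holds only trivially here (the unknown is absent, so the coefficient is zero) — the method is not the natural label.


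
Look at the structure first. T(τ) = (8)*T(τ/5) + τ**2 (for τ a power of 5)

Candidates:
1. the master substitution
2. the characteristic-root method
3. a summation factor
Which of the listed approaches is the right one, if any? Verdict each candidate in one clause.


Best approach: the master substitution — the index is divided (τ/5), not shifted — substitute τ = 5^m to straighten it into a shift recurrence.
- the master substitution: applicable, and directly so.
- the characteristic-root method: the recursion divides its index rather than shifting it — outside the constant-shift family the root method covers.
- a summation factor: a divided-index call is outside the fixed-shift first-order family a summation factor normalizes.


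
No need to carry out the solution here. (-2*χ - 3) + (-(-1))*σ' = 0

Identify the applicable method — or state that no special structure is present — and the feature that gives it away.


Technique: no special technique — solved for the derivative, no σ appears — this is antidifferentiation in χ wearing ODE clothing.


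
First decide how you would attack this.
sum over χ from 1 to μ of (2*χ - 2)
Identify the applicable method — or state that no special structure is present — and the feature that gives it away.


Diagnosis: no special technique — the summand is a plain polynomial in χ (expanding first if it arrives factored); standard power-sum formulas evaluate it term by term.


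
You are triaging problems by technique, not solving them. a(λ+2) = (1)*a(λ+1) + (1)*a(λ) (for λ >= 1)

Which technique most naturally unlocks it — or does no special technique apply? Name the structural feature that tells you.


Technique: the characteristic-root method — fixed numeric weights on consecutive terms and no forcing term added: the root method in its home territory.


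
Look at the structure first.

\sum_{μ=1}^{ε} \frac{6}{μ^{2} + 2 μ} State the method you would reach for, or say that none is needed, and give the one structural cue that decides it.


Technique: telescoping — poles of \frac{6}{μ^{2} + 2 μ} differ by an integer, the telltale of a telescoping partial-fraction sum.


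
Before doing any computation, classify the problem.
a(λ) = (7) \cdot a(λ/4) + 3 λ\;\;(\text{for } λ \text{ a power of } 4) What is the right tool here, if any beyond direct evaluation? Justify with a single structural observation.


Verdict: the master substitution — the argument shrinks by the factor 4, so measure the index on a logarithmic scale and the recursion becomes a shift.


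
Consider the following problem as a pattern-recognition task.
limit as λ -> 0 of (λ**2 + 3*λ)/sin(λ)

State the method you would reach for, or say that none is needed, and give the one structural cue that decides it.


Diagnosis: l'Hôpital's rule (0/0) — substituting 0 gives 0 over 0; differentiate top and bottom once and re-evaluate. The standard small-argument limits would also carry it; the rule is the systematic route.


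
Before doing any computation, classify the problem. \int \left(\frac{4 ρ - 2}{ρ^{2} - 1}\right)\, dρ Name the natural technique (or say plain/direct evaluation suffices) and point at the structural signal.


Verdict: partial fractions — the factorization of ρ^{2} - 1 is the whole battle; after it, each term is a table integral.


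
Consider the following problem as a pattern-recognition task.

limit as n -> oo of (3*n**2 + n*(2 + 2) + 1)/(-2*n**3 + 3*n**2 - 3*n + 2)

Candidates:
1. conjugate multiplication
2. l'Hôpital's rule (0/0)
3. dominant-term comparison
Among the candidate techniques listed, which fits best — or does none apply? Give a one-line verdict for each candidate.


Verdict: dominant-term comparison — growth-rate triage: the leading powers of n decide the limit, everything else is noise.
- conjugate multiplication — there is no infinity-minus-infinity radical difference to rationalize.
- l'Hôpital's rule (0/0): as a single quotient the expression runs to ∞/∞ at the limit point — an at-infinity form of the rule would apply, though the leading-growth comparison is the direct reading.
- dominant-term comparison: a fit — the right tool for this form.


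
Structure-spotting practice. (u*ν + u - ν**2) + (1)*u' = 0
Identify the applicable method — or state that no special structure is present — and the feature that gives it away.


Best approach: a linear integrating factor — linear in the unknown with genuine forcing: multiply through by the exponential of the integrated coefficient and the left side closes into one derivative.


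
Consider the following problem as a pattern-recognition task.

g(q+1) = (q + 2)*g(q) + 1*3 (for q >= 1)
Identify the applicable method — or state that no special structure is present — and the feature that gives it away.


Best approach: a summation factor — with the index-dependent coefficient q + 2, dividing by the cumulative product turns the left side into a pure difference.


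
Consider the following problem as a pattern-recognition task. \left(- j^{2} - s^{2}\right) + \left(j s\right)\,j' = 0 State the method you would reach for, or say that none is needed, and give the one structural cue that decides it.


Technique: the homogeneous substitution — scaling s and j together leaves the slope fixed — it depends only on j/s, so substitute the ratio. A Bernoulli substitution is a fair alternative on this equation directly; the homogeneous reading takes it as given.


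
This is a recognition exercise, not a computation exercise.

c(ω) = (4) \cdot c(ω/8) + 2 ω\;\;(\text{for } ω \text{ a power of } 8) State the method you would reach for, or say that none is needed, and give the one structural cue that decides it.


Best approach: the master substitution — treat m = log base 8 of ω as the new clock: one recursion step advances m by one while ω scales by 8.


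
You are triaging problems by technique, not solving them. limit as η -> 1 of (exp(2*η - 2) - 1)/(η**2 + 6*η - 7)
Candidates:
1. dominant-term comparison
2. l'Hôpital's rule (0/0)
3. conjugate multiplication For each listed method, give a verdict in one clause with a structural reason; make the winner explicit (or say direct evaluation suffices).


Technique: l'Hôpital's rule (0/0) — substituting 1 gives 0 over 0; differentiate top and bottom once and re-evaluate. Expanding numerator and denominator to first order gives the same value — the rule automates exactly that.
- dominant-term comparison — this limit is not decided by comparing leading-term growth at infinity.
- l'Hôpital's rule (0/0) — applies; the problem has the shape this method handles.
- conjugate multiplication: rationalization has no target — no divergent radical difference appears.


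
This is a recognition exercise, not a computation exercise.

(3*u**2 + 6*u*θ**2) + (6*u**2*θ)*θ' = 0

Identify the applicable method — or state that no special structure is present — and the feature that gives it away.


Method: the exact-equation method — the compatibility test passes: the θ-derivative of 3*u**2 + 6*u*θ**2 matches the u-derivative of 6*u**2*θ, so integrate a potential.


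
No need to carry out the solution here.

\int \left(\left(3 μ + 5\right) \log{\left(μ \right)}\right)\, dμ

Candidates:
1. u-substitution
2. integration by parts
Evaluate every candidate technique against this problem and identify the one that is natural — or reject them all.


Verdict: integration by parts — a polynomial next to \log{\left(μ \right)}: integrate the polynomial, differentiate the log, and the integral simplifies in one pass.
- u-substitution — no subexpression of the integrand pairs with its own derivative as a factor — individual terms may offer their own substitutions, but any change of variable covering the whole integral would have to be constructed from outside the expression.
- integration by parts — applicable, and directly so.


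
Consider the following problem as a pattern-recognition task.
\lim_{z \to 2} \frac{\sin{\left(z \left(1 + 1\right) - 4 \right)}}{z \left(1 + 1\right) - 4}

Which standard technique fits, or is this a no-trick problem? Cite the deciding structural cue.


Technique: l'Hôpital's rule (0/0) — plug in 2: top and bottom both hit zero, so differentiate each and retry. One could equally expand both pieces locally and compare leading terms; the rule does that in one stroke.


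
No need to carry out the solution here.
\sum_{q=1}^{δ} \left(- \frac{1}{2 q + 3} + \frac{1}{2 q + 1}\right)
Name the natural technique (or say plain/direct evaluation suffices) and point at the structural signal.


Technique: telescoping — the summand is built as \frac{1}{2 q + 1} minus its own successor — adjacent terms annihilate down the line.


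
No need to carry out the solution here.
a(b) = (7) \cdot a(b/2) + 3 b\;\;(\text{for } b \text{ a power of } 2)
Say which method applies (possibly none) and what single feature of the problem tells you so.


Technique: the master substitution — the argument shrinks by the factor 2, so measure the index on a logarithmic scale and the recursion becomes a shift.


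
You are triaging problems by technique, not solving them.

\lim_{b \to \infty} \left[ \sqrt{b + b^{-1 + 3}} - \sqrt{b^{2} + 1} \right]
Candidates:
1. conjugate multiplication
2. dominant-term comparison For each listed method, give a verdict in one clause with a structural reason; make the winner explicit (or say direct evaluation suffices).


Verdict: conjugate multiplication — this difference gives up after one conjugate multiplication — the radical structure cancels against its conjugate.
- conjugate multiplication: applicable, and directly so.
- dominant-term comparison — this limit is not decided by comparing polynomial growth at infinity.


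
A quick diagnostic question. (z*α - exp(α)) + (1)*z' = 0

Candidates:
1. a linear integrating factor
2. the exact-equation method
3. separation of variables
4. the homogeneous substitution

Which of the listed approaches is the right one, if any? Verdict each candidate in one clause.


Verdict: a linear integrating factor — arrange it as z' + α·z = (the forcing term) and the integrating factor does the rest.
- a linear integrating factor: applies; the problem has the shape this method handles.
- the exact-equation method — the mixed-partials test fails on this split — it is not an exact differential as presented.
- separation of variables: no algebra isolates the independent variable on one side and the unknown on the other.
- the homogeneous substitution — solved for the derivative, the right side changes under joint scaling of the two variables.


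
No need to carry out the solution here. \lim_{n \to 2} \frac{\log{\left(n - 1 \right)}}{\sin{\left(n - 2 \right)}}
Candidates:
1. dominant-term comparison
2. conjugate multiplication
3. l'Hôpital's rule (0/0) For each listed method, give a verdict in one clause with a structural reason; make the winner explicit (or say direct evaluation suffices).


Method: l'Hôpital's rule (0/0) — the 0/0 form at 2 is the signature situation for l'Hôpital's rule. The standard small-argument limits would also carry it; the rule is the systematic route.
- dominant-term comparison: this is not a rational comparison of growth rates at infinity.
- conjugate multiplication: the conjugate move applies to radical differences, which this is not.
- l'Hôpital's rule (0/0): applicable, and directly so.


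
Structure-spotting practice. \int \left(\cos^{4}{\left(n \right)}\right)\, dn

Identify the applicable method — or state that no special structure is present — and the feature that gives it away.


Best approach: a trigonometric identity — \cos^{4}{\left(n \right)} is the textbook power-reduction case — identities first, antiderivatives second.


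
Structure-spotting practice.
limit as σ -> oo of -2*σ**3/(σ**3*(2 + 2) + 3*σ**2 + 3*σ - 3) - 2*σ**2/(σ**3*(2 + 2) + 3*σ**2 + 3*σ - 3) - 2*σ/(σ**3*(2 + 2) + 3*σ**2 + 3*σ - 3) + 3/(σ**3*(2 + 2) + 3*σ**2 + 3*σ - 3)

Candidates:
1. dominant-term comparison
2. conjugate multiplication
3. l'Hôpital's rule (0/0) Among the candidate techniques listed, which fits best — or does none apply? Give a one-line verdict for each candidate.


Diagnosis: dominant-term comparison — growth-rate triage: the leading powers of σ decide the limit, everything else is noise.
- dominant-term comparison: applicable, and directly so.
- conjugate multiplication — no divergent radical difference is present for a conjugate pair to cancel.
- l'Hôpital's rule (0/0) — as a single quotient the expression runs to ∞/∞ at the limit point — an at-infinity form of the rule would apply, though the leading-growth comparison is the direct reading.


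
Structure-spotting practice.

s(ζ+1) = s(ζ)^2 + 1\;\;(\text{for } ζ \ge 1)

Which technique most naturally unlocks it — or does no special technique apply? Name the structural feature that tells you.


Diagnosis: no special technique — the new term depends nonlinearly on the old ones, which disqualifies every superposition-based technique.


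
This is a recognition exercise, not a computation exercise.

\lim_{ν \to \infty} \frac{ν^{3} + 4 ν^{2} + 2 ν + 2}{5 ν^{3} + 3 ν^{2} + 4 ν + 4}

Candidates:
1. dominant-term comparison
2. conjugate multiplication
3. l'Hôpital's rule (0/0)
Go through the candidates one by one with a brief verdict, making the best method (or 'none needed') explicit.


Method: dominant-term comparison — divide by the highest power of ν present: lower-order terms vanish and the dominant ratio remains.
- dominant-term comparison — yes — fits the structure here.
- conjugate multiplication: rationalization has no target — no divergent radical difference appears.
- l'Hôpital's rule (0/0) — no 0/0 form appears: written as one quotient, top and bottom both grow without bound, and the ratio is decided by their leading terms.


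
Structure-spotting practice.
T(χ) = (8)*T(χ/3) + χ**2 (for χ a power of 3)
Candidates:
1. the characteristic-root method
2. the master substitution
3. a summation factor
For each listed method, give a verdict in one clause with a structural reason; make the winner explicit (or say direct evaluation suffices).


Method: the master substitution — index division is the fingerprint: χ/3 in the recursive call means substitute χ = 3^m.
- the characteristic-root method — a divided-index call is not the fixed-shift linear shape that characteristic roots solve.
- the master substitution — applies; the problem has the shape this method handles.
- a summation factor — the recursion divides its index rather than shifting it — there is no previous-term chain for a summation factor to telescope.


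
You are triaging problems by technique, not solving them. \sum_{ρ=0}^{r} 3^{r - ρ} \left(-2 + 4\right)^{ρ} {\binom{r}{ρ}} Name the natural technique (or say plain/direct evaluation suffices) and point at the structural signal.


Technique: the binomial theorem — the binomial coefficients weight matched powers of (-2 + 4) and 3, which is exactly the expansion of a binomial power.


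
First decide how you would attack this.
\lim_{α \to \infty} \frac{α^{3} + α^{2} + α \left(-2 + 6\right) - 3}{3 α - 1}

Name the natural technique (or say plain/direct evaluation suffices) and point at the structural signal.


Verdict: dominant-term comparison — as α grows, only the highest-degree terms matter — compare leading terms and read the limit off. As a single quotient, the ∞/∞ shape would yield to repeated differentiation as well — the growth comparison gets there in one look.


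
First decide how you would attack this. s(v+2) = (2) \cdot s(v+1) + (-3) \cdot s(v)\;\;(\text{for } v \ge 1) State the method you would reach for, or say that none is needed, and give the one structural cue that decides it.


Best approach: the characteristic-root method — the recurrence treats every index alike (constant coefficients, no forcing) — precisely the regime where r^v trials close it.


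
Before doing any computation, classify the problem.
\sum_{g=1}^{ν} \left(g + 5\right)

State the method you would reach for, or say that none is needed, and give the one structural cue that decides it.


Best approach: no special technique — recognize the absence of structure: constant-multiple powers of g summed plainly, no special method required.


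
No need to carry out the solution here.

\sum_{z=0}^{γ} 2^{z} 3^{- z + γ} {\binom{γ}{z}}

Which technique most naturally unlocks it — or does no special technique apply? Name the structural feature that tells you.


Method: the binomial theorem — the summand is term z of a binomial expansion in 2 and 3; the whole sum is a single power.


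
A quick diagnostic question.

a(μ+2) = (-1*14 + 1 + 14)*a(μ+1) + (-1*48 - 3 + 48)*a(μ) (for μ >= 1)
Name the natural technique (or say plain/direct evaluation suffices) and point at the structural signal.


Best approach: the characteristic-root method — constant coefficients and linearity mean the ansatz r^μ reduces it to solving the characteristic polynomial.


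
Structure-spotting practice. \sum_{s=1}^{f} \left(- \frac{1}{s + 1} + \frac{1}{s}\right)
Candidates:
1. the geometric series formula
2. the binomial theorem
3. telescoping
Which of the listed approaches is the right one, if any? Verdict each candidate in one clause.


Diagnosis: telescoping — this sum is a zipper: each term contributes \frac{1}{s} and removes the next index's value, which the following term puts back, closing term by term.
- the geometric series formula — consecutive terms are not related by a fixed multiplier.
- the binomial theorem: the summand does not match any term pattern of an expanded binomial power.
- telescoping: yes, a natural case for it.


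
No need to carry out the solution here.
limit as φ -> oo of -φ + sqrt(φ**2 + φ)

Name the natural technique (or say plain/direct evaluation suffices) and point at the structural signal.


Best approach: conjugate multiplication — both pieces blow up but their difference is finite; the conjugate trick rationalizes sqrt(φ**2 + φ) - φ.


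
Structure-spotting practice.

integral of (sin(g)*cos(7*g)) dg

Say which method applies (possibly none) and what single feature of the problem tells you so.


Technique: a trigonometric identity — sin(g)*cos(7*g) mixes two frequencies; the product-to-sum identity splits it into single-frequency sinusoids.


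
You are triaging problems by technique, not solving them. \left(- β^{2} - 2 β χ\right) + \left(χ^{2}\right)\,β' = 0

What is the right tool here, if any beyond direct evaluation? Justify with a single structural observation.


Best approach: the homogeneous substitution — the slope's numerator and denominator have matching total degree, so it depends only on β/χ and the ratio substitution collapses it. Rearranged, this also fits the Bernoulli template directly; the homogeneous substitution reads the structure without the rearrangement.


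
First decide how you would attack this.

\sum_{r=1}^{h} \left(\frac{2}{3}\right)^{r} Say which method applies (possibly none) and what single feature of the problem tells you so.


Technique: the geometric series formula — term-over-term division gives \frac{2}{3} every time — index-free ratio, geometric sum formula applies.


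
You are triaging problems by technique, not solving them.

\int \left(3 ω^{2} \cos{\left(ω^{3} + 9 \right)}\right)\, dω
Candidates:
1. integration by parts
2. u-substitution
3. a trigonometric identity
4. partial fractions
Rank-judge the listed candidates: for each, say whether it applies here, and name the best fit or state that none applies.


Verdict: u-substitution — everything non-trivial happens through the inner expression ω^{3} + 9, and its derivative accounts for the remaining factor up to a constant, so set u = ω^{3} + 9.
- integration by parts — the non-polynomial partner is not one of the parts kernels — exp, sine, or cosine with a degree-1 argument, or a logarithm.
- u-substitution — yes — fits the structure here.
- a trigonometric identity — neither the even-power reduction nor the product-to-sum identity applies to this structure.
- partial fractions — the expression is not a ratio of polynomials that decomposes further.


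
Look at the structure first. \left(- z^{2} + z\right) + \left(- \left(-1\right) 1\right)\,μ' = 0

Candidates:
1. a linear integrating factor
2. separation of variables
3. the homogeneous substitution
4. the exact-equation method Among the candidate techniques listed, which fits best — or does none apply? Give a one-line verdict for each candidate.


Diagnosis: no special technique — with μ absent the equation is not coupled at all: direct integration in z.
- a linear integrating factor: the linear template holds only trivially here (the unknown is absent, so the coefficient is zero) — the method is not the natural label.
- separation of variables — separation is only trivially available — with the unknown absent from the slope this is a direct integration, not a separation problem.
- the homogeneous substitution — the slope is not a function of the ratio of the variables alone.
- the exact-equation method: the unknown never enters the equation — exactness holds emptily, with nothing for the method to add.


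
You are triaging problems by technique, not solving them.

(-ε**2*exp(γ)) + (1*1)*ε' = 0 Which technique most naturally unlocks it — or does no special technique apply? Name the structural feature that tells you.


Verdict: separation of variables — the slope splits multiplicatively: exp(γ) carrying all γ-dependence times ε**2 carrying all ε-dependence — separate and integrate.


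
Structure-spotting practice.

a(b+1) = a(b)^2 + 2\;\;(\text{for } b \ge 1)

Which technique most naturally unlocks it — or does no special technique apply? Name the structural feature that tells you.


Best approach: no special technique — once the recursion is nonlinear, characteristic roots, master substitutions, and summation factors are all off the table.


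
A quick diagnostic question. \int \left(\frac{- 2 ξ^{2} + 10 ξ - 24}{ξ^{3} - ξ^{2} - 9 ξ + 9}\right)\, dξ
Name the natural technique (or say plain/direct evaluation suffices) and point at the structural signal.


Method: partial fractions — each factor of ξ^{3} - ξ^{2} - 9 ξ + 9 owns one elementary piece of the integrand — separate them and integrate piecewise.


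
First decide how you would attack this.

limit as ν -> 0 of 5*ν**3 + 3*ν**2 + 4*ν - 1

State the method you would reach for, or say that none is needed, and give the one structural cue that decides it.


Method: no special technique — the expression is continuous at the evaluation point — substitute directly; no indeterminate form appears.


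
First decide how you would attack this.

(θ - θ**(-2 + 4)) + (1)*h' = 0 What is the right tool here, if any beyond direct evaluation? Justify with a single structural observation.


Method: no special technique — solved for the derivative, no h appears — this is antidifferentiation in θ wearing ODE clothing.


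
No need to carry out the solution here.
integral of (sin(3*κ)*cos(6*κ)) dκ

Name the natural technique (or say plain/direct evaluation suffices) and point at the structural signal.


Best approach: a trigonometric identity — two sinusoids at different rates multiply in sin(3*κ)*cos(6*κ); the product-to-sum identity uncouples them.


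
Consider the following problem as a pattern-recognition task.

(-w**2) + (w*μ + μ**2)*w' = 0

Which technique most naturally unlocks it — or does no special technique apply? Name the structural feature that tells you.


Best approach: the homogeneous substitution — the slope's numerator and denominator share total degree; set v = w/μ and the equation drops to separable form. A Bernoulli-style rewrite — possibly after exchanging which variable is treated as dependent — would work as well; the homogeneous substitution is the more immediate reading here.


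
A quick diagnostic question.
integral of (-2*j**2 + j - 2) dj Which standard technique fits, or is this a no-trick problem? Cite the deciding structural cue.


Verdict: no special technique — nothing composite, nothing rational, nothing trigonometric — each constant-multiple power of j integrates by the power rule alone.


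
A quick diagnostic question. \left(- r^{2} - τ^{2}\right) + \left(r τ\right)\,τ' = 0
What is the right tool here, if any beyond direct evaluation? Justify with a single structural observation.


Technique: the homogeneous substitution — the slope is degree-zero homogeneous: the ratio substitution v = τ/r collapses it. Rearranged, this also fits the Bernoulli template directly; the homogeneous substitution reads the structure without the rearrangement.


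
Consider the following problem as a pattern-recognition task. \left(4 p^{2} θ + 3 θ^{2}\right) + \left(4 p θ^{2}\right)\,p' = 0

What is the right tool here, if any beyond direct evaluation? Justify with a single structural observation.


Diagnosis: the exact-equation method — checking ∂/∂p of 4 p^{2} θ + 3 θ^{2} against ∂/∂θ of 4 p θ^{2}: they match — the equation is exact as it stands.


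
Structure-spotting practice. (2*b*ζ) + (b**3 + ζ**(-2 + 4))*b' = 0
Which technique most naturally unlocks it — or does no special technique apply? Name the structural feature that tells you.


Diagnosis: the exact-equation method — because the two cross partials coincide, the form is conservative as written — recover its potential in (ζ, b).


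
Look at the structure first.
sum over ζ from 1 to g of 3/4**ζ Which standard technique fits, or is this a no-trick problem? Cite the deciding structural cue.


Technique: the geometric series formula — consecutive terms stand in a fixed index-free ratio — the geometric sum formula closes it.


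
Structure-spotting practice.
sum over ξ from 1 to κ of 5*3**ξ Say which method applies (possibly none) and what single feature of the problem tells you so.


Best approach: the geometric series formula — each term is 3 times the previous one, so the geometric-series formula applies directly.


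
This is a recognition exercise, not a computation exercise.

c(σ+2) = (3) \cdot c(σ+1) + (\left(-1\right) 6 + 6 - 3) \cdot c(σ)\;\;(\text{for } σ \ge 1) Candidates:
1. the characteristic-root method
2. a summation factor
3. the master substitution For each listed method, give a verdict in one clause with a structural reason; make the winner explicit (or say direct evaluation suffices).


Diagnosis: the characteristic-root method — because shifting σ leaves the equation's coefficients unchanged, exponential trials reduce it to algebra.
- the characteristic-root method: applicable, and directly so.
- a summation factor: a summation factor telescopes one-step recursions; this one carries higher-order memory.
- the master substitution: this is shift-type recursion, outside the divide-and-conquer template.


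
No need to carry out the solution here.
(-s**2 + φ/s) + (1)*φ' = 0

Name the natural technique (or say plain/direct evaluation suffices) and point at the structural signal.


Verdict: a linear integrating factor — the unknown enters only to the first power against a nonzero forcing term — the integrating-factor template applies directly.


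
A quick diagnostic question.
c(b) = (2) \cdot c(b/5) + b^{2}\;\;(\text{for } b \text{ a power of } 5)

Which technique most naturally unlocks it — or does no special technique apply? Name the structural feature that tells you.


Best approach: the master substitution — treat m = log base 5 of b as the new clock: one recursion step advances m by one while b scales by 5.


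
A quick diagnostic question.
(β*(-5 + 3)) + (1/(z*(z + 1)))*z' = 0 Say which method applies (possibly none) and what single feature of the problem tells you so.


Method: separation of variables — all dependence on the two variables factors apart, the defining separable shape. A Bernoulli substitution applies to this equation as given; separation takes the same equation in its displayed form.


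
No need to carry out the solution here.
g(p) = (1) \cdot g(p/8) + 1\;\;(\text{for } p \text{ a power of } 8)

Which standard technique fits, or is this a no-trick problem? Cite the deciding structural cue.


Verdict: the master substitution — the argument contracts 8-fold per step: reindex p exponentially and solve the linear recurrence in the new index.


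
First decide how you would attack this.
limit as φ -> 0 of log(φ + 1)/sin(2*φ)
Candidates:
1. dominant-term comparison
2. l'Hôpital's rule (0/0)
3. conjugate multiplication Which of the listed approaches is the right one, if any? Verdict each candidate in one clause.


Best approach: l'Hôpital's rule (0/0) — the 0/0 form at 0 is the signature situation for l'Hôpital's rule. Known elementary limits would finish this too — the rule just bypasses the case analysis.
- dominant-term comparison: this limit is not decided by comparing polynomial growth at infinity.
- l'Hôpital's rule (0/0) — applicable, and directly so.
- conjugate multiplication: multiplying by a conjugate would not remove any indeterminacy here.


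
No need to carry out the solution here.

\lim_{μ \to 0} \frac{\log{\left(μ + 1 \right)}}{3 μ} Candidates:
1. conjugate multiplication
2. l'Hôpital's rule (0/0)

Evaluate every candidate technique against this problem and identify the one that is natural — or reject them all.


Diagnosis: l'Hôpital's rule (0/0) — numerator and denominator both vanish at 0 — a genuine 0/0 form, which is exactly when l'Hôpital applies. A first-order expansion at the point is an equally standard path; the rule packages it.
- conjugate multiplication: no difference of divergent radicals appears, so rationalizing has nothing to cancel.
- l'Hôpital's rule (0/0) — yes, a natural case for it.


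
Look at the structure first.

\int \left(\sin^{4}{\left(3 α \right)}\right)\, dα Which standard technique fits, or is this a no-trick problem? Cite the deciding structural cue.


Verdict: a trigonometric identity — reduce \sin^{4}{\left(3 α \right)} with the power-reduction formula and the integral becomes first-degree trigonometry.


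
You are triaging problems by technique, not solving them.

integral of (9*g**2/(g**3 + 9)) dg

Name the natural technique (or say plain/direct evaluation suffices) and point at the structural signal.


Verdict: u-substitution — viewed as a product, the integrand is a composition evaluated at g**3 + 9 times (a constant multiple of) that inner expression's derivative, so u = g**3 + 9 makes it elementary.
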